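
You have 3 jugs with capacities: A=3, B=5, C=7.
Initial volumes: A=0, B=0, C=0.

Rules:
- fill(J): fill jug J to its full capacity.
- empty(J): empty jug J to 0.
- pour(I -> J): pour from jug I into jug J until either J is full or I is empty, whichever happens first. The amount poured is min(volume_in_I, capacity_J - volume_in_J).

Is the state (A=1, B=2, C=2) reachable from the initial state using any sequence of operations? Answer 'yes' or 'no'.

BFS explored all 144 reachable states.
Reachable set includes: (0,0,0), (0,0,1), (0,0,2), (0,0,3), (0,0,4), (0,0,5), (0,0,6), (0,0,7), (0,1,0), (0,1,1), (0,1,2), (0,1,3) ...
Target (A=1, B=2, C=2) not in reachable set → no.

Answer: no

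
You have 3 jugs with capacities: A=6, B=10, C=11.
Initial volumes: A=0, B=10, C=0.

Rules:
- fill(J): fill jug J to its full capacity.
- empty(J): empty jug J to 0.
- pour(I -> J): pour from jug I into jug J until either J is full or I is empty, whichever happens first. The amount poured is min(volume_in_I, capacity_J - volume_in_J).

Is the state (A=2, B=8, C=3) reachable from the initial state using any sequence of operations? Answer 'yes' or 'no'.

BFS explored all 474 reachable states.
Reachable set includes: (0,0,0), (0,0,1), (0,0,2), (0,0,3), (0,0,4), (0,0,5), (0,0,6), (0,0,7), (0,0,8), (0,0,9), (0,0,10), (0,0,11) ...
Target (A=2, B=8, C=3) not in reachable set → no.

Answer: no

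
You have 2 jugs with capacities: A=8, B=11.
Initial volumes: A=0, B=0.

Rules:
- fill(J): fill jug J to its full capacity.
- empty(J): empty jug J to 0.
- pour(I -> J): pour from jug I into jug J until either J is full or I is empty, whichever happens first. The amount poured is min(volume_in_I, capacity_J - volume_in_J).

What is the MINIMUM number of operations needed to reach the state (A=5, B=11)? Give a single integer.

Answer: 4

Derivation:
BFS from (A=0, B=0). One shortest path:
  1. fill(A) -> (A=8 B=0)
  2. pour(A -> B) -> (A=0 B=8)
  3. fill(A) -> (A=8 B=8)
  4. pour(A -> B) -> (A=5 B=11)
Reached target in 4 moves.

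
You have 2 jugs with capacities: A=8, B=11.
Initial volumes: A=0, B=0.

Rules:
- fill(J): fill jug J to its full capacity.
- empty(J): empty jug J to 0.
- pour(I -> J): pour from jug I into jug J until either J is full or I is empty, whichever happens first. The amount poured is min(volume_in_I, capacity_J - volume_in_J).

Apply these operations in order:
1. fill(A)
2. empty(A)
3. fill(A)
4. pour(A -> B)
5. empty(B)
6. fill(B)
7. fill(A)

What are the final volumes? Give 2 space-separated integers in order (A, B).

Step 1: fill(A) -> (A=8 B=0)
Step 2: empty(A) -> (A=0 B=0)
Step 3: fill(A) -> (A=8 B=0)
Step 4: pour(A -> B) -> (A=0 B=8)
Step 5: empty(B) -> (A=0 B=0)
Step 6: fill(B) -> (A=0 B=11)
Step 7: fill(A) -> (A=8 B=11)

Answer: 8 11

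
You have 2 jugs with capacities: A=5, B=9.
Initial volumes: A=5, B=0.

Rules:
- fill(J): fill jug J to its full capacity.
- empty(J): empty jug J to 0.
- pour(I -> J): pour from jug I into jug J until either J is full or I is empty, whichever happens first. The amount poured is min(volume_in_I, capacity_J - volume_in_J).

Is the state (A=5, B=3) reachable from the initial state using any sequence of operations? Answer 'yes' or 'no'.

Answer: yes

Derivation:
BFS from (A=5, B=0):
  1. empty(A) -> (A=0 B=0)
  2. fill(B) -> (A=0 B=9)
  3. pour(B -> A) -> (A=5 B=4)
  4. empty(A) -> (A=0 B=4)
  5. pour(B -> A) -> (A=4 B=0)
  6. fill(B) -> (A=4 B=9)
  7. pour(B -> A) -> (A=5 B=8)
  8. empty(A) -> (A=0 B=8)
  9. pour(B -> A) -> (A=5 B=3)
Target reached → yes.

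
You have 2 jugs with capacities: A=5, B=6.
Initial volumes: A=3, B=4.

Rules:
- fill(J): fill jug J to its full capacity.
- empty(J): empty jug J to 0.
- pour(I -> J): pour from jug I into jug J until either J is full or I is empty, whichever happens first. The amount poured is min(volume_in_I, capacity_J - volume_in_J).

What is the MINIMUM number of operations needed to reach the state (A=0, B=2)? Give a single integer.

BFS from (A=3, B=4). One shortest path:
  1. pour(B -> A) -> (A=5 B=2)
  2. empty(A) -> (A=0 B=2)
Reached target in 2 moves.

Answer: 2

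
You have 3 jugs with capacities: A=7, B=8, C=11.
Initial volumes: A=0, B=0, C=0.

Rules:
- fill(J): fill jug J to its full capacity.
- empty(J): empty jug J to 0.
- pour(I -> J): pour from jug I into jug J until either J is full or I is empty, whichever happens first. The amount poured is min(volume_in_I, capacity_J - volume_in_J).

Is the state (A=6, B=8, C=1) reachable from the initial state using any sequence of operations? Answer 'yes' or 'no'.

Answer: yes

Derivation:
BFS from (A=0, B=0, C=0):
  1. fill(A) -> (A=7 B=0 C=0)
  2. fill(B) -> (A=7 B=8 C=0)
  3. pour(B -> C) -> (A=7 B=0 C=8)
  4. pour(A -> B) -> (A=0 B=7 C=8)
  5. pour(C -> A) -> (A=7 B=7 C=1)
  6. pour(A -> B) -> (A=6 B=8 C=1)
Target reached → yes.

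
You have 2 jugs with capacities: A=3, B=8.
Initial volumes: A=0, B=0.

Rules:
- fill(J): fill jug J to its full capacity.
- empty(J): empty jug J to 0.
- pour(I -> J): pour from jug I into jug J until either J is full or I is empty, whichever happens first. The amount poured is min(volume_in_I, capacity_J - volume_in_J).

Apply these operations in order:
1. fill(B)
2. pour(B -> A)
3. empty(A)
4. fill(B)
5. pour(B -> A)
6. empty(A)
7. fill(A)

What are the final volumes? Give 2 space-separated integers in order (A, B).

Answer: 3 5

Derivation:
Step 1: fill(B) -> (A=0 B=8)
Step 2: pour(B -> A) -> (A=3 B=5)
Step 3: empty(A) -> (A=0 B=5)
Step 4: fill(B) -> (A=0 B=8)
Step 5: pour(B -> A) -> (A=3 B=5)
Step 6: empty(A) -> (A=0 B=5)
Step 7: fill(A) -> (A=3 B=5)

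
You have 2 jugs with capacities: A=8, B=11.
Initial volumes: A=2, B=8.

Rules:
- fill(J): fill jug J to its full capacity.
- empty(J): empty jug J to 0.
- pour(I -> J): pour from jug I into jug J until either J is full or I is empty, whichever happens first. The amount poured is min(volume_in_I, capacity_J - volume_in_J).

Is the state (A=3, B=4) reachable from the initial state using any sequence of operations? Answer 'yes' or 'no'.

BFS explored all 39 reachable states.
Reachable set includes: (0,0), (0,1), (0,2), (0,3), (0,4), (0,5), (0,6), (0,7), (0,8), (0,9), (0,10), (0,11) ...
Target (A=3, B=4) not in reachable set → no.

Answer: no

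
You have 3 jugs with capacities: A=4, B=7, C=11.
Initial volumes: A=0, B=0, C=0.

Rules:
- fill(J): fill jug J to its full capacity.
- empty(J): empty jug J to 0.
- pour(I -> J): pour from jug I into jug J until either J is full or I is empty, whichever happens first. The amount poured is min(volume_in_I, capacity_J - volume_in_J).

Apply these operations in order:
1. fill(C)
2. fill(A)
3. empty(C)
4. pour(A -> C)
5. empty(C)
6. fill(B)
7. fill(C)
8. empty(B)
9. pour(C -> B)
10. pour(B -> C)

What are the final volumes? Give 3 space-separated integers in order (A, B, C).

Step 1: fill(C) -> (A=0 B=0 C=11)
Step 2: fill(A) -> (A=4 B=0 C=11)
Step 3: empty(C) -> (A=4 B=0 C=0)
Step 4: pour(A -> C) -> (A=0 B=0 C=4)
Step 5: empty(C) -> (A=0 B=0 C=0)
Step 6: fill(B) -> (A=0 B=7 C=0)
Step 7: fill(C) -> (A=0 B=7 C=11)
Step 8: empty(B) -> (A=0 B=0 C=11)
Step 9: pour(C -> B) -> (A=0 B=7 C=4)
Step 10: pour(B -> C) -> (A=0 B=0 C=11)

Answer: 0 0 11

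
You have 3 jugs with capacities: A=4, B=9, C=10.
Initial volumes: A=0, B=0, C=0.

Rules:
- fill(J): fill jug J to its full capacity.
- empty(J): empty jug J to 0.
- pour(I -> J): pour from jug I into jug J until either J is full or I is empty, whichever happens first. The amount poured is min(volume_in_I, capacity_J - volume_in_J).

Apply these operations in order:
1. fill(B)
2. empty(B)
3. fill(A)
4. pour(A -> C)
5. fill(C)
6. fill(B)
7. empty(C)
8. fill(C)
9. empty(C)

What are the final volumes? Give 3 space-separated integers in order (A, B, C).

Answer: 0 9 0

Derivation:
Step 1: fill(B) -> (A=0 B=9 C=0)
Step 2: empty(B) -> (A=0 B=0 C=0)
Step 3: fill(A) -> (A=4 B=0 C=0)
Step 4: pour(A -> C) -> (A=0 B=0 C=4)
Step 5: fill(C) -> (A=0 B=0 C=10)
Step 6: fill(B) -> (A=0 B=9 C=10)
Step 7: empty(C) -> (A=0 B=9 C=0)
Step 8: fill(C) -> (A=0 B=9 C=10)
Step 9: empty(C) -> (A=0 B=9 C=0)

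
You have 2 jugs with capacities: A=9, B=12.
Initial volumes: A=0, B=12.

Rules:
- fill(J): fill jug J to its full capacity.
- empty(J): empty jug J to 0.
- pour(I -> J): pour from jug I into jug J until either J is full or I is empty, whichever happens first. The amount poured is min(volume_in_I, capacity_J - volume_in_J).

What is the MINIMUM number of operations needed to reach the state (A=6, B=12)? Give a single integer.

Answer: 5

Derivation:
BFS from (A=0, B=12). One shortest path:
  1. fill(A) -> (A=9 B=12)
  2. empty(B) -> (A=9 B=0)
  3. pour(A -> B) -> (A=0 B=9)
  4. fill(A) -> (A=9 B=9)
  5. pour(A -> B) -> (A=6 B=12)
Reached target in 5 moves.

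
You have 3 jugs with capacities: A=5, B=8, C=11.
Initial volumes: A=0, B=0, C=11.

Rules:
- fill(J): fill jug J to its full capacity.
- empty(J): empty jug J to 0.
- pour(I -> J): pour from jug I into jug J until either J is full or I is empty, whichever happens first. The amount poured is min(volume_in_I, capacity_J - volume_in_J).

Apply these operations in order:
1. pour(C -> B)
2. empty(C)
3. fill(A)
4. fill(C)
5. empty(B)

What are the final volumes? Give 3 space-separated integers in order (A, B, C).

Step 1: pour(C -> B) -> (A=0 B=8 C=3)
Step 2: empty(C) -> (A=0 B=8 C=0)
Step 3: fill(A) -> (A=5 B=8 C=0)
Step 4: fill(C) -> (A=5 B=8 C=11)
Step 5: empty(B) -> (A=5 B=0 C=11)

Answer: 5 0 11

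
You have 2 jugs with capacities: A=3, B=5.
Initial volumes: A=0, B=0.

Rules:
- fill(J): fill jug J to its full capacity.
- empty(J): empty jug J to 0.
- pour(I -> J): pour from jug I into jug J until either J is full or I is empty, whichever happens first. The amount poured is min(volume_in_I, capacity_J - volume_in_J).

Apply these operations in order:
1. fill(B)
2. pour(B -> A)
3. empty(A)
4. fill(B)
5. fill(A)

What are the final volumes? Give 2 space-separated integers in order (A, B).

Step 1: fill(B) -> (A=0 B=5)
Step 2: pour(B -> A) -> (A=3 B=2)
Step 3: empty(A) -> (A=0 B=2)
Step 4: fill(B) -> (A=0 B=5)
Step 5: fill(A) -> (A=3 B=5)

Answer: 3 5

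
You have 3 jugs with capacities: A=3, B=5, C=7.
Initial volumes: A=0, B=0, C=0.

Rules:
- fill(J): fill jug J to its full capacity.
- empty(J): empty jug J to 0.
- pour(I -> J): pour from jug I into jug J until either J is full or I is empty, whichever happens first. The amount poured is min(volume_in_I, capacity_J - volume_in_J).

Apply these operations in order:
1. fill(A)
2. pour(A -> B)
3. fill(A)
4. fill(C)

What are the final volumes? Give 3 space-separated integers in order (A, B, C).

Step 1: fill(A) -> (A=3 B=0 C=0)
Step 2: pour(A -> B) -> (A=0 B=3 C=0)
Step 3: fill(A) -> (A=3 B=3 C=0)
Step 4: fill(C) -> (A=3 B=3 C=7)

Answer: 3 3 7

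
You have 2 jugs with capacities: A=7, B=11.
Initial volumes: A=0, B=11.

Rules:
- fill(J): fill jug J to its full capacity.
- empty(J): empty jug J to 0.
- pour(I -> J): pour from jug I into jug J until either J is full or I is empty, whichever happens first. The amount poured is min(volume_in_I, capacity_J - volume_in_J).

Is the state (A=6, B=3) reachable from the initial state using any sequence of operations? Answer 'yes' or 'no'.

BFS explored all 36 reachable states.
Reachable set includes: (0,0), (0,1), (0,2), (0,3), (0,4), (0,5), (0,6), (0,7), (0,8), (0,9), (0,10), (0,11) ...
Target (A=6, B=3) not in reachable set → no.

Answer: no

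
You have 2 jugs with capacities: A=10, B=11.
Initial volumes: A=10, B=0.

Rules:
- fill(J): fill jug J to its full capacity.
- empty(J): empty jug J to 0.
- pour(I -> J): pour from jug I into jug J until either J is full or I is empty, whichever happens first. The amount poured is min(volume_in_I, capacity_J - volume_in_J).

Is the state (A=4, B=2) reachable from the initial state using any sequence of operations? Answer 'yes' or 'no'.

BFS explored all 42 reachable states.
Reachable set includes: (0,0), (0,1), (0,2), (0,3), (0,4), (0,5), (0,6), (0,7), (0,8), (0,9), (0,10), (0,11) ...
Target (A=4, B=2) not in reachable set → no.

Answer: no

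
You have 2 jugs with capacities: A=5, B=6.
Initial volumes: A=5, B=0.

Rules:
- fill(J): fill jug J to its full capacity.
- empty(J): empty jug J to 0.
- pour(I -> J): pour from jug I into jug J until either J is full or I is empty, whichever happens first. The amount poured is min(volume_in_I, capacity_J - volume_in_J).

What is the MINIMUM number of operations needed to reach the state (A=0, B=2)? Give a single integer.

BFS from (A=5, B=0). One shortest path:
  1. empty(A) -> (A=0 B=0)
  2. fill(B) -> (A=0 B=6)
  3. pour(B -> A) -> (A=5 B=1)
  4. empty(A) -> (A=0 B=1)
  5. pour(B -> A) -> (A=1 B=0)
  6. fill(B) -> (A=1 B=6)
  7. pour(B -> A) -> (A=5 B=2)
  8. empty(A) -> (A=0 B=2)
Reached target in 8 moves.

Answer: 8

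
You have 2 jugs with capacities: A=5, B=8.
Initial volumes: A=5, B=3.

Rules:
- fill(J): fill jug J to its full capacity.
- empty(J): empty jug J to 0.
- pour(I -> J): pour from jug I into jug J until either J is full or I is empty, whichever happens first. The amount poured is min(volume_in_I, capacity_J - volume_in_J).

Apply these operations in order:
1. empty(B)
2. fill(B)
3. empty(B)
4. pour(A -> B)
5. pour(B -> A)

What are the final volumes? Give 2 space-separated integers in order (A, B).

Answer: 5 0

Derivation:
Step 1: empty(B) -> (A=5 B=0)
Step 2: fill(B) -> (A=5 B=8)
Step 3: empty(B) -> (A=5 B=0)
Step 4: pour(A -> B) -> (A=0 B=5)
Step 5: pour(B -> A) -> (A=5 B=0)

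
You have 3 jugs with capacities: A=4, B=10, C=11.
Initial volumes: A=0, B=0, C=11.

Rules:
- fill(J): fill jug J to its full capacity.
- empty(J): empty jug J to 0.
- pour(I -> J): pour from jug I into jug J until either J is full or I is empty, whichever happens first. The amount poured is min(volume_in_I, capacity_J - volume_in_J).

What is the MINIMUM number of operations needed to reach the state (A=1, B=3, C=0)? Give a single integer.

BFS from (A=0, B=0, C=11). One shortest path:
  1. pour(C -> A) -> (A=4 B=0 C=7)
  2. pour(C -> B) -> (A=4 B=7 C=0)
  3. pour(A -> C) -> (A=0 B=7 C=4)
  4. fill(A) -> (A=4 B=7 C=4)
  5. pour(A -> B) -> (A=1 B=10 C=4)
  6. pour(B -> C) -> (A=1 B=3 C=11)
  7. empty(C) -> (A=1 B=3 C=0)
Reached target in 7 moves.

Answer: 7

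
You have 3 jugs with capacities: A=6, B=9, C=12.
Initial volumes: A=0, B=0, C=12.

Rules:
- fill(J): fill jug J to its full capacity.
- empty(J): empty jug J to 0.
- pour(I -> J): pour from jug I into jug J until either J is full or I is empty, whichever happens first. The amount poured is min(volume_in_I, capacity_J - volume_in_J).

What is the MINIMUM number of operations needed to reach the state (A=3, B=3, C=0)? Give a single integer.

Answer: 4

Derivation:
BFS from (A=0, B=0, C=12). One shortest path:
  1. pour(C -> B) -> (A=0 B=9 C=3)
  2. pour(B -> A) -> (A=6 B=3 C=3)
  3. empty(A) -> (A=0 B=3 C=3)
  4. pour(C -> A) -> (A=3 B=3 C=0)
Reached target in 4 moves.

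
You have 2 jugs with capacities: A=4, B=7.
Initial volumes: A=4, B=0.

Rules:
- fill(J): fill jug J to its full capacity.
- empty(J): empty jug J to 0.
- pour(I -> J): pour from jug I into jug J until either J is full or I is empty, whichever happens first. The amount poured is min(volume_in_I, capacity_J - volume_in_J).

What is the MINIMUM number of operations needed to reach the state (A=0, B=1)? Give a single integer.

Answer: 5

Derivation:
BFS from (A=4, B=0). One shortest path:
  1. pour(A -> B) -> (A=0 B=4)
  2. fill(A) -> (A=4 B=4)
  3. pour(A -> B) -> (A=1 B=7)
  4. empty(B) -> (A=1 B=0)
  5. pour(A -> B) -> (A=0 B=1)
Reached target in 5 moves.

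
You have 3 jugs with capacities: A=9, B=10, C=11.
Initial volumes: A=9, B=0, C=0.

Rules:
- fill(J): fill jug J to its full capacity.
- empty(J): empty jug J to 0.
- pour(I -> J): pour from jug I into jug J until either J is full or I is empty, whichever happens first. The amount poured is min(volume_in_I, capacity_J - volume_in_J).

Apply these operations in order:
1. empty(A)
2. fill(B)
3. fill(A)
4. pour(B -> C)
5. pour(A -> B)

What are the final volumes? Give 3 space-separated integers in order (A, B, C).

Step 1: empty(A) -> (A=0 B=0 C=0)
Step 2: fill(B) -> (A=0 B=10 C=0)
Step 3: fill(A) -> (A=9 B=10 C=0)
Step 4: pour(B -> C) -> (A=9 B=0 C=10)
Step 5: pour(A -> B) -> (A=0 B=9 C=10)

Answer: 0 9 10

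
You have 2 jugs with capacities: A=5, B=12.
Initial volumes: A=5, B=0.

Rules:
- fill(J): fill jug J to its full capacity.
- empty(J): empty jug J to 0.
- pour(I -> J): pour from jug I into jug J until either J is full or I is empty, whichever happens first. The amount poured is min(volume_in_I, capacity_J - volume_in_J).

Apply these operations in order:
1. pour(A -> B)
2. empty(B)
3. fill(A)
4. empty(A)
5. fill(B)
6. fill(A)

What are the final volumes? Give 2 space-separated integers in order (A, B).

Answer: 5 12

Derivation:
Step 1: pour(A -> B) -> (A=0 B=5)
Step 2: empty(B) -> (A=0 B=0)
Step 3: fill(A) -> (A=5 B=0)
Step 4: empty(A) -> (A=0 B=0)
Step 5: fill(B) -> (A=0 B=12)
Step 6: fill(A) -> (A=5 B=12)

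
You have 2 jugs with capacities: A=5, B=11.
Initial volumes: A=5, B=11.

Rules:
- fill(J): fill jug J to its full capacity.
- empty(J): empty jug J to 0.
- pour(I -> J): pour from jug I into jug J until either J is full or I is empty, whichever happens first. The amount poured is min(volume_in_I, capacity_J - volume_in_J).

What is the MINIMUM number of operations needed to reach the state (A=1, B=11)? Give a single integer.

Answer: 7

Derivation:
BFS from (A=5, B=11). One shortest path:
  1. empty(A) -> (A=0 B=11)
  2. pour(B -> A) -> (A=5 B=6)
  3. empty(A) -> (A=0 B=6)
  4. pour(B -> A) -> (A=5 B=1)
  5. empty(A) -> (A=0 B=1)
  6. pour(B -> A) -> (A=1 B=0)
  7. fill(B) -> (A=1 B=11)
Reached target in 7 moves.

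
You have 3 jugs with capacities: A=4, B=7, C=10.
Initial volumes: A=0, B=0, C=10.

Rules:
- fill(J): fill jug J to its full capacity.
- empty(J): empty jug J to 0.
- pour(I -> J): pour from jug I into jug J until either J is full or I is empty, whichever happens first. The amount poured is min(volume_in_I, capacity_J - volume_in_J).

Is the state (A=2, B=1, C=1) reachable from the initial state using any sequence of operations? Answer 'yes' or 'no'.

Answer: no

Derivation:
BFS explored all 278 reachable states.
Reachable set includes: (0,0,0), (0,0,1), (0,0,2), (0,0,3), (0,0,4), (0,0,5), (0,0,6), (0,0,7), (0,0,8), (0,0,9), (0,0,10), (0,1,0) ...
Target (A=2, B=1, C=1) not in reachable set → no.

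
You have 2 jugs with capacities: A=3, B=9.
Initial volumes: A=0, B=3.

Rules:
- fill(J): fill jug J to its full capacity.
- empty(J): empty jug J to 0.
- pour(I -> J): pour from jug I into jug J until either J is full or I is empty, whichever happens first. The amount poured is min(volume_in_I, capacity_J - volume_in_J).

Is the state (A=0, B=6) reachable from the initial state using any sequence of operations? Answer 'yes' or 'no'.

BFS from (A=0, B=3):
  1. fill(A) -> (A=3 B=3)
  2. pour(A -> B) -> (A=0 B=6)
Target reached → yes.

Answer: yes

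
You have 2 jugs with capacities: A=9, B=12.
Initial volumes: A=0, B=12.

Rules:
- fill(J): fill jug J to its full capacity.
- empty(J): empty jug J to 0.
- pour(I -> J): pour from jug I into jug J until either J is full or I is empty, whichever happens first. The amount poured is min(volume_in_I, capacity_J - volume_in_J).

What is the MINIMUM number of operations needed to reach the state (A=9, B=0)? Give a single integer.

Answer: 2

Derivation:
BFS from (A=0, B=12). One shortest path:
  1. fill(A) -> (A=9 B=12)
  2. empty(B) -> (A=9 B=0)
Reached target in 2 moves.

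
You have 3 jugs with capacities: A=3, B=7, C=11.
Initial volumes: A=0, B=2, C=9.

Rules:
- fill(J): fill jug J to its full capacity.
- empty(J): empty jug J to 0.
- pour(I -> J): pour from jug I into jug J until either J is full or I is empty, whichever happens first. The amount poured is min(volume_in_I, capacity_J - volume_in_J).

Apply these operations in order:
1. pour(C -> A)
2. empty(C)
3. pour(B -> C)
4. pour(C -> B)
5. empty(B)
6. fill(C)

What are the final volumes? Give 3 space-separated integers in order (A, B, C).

Step 1: pour(C -> A) -> (A=3 B=2 C=6)
Step 2: empty(C) -> (A=3 B=2 C=0)
Step 3: pour(B -> C) -> (A=3 B=0 C=2)
Step 4: pour(C -> B) -> (A=3 B=2 C=0)
Step 5: empty(B) -> (A=3 B=0 C=0)
Step 6: fill(C) -> (A=3 B=0 C=11)

Answer: 3 0 11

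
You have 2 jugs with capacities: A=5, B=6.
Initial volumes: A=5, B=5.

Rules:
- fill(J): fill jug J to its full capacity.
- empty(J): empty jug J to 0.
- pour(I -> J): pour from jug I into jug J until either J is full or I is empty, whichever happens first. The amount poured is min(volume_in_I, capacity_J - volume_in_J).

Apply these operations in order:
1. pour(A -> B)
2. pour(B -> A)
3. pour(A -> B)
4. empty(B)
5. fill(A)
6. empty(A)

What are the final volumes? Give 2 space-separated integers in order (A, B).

Step 1: pour(A -> B) -> (A=4 B=6)
Step 2: pour(B -> A) -> (A=5 B=5)
Step 3: pour(A -> B) -> (A=4 B=6)
Step 4: empty(B) -> (A=4 B=0)
Step 5: fill(A) -> (A=5 B=0)
Step 6: empty(A) -> (A=0 B=0)

Answer: 0 0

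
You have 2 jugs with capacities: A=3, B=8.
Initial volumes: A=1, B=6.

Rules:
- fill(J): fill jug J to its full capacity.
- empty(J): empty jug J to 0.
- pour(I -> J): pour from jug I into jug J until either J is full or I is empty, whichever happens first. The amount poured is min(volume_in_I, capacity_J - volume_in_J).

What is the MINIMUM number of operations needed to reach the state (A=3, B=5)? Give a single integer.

BFS from (A=1, B=6). One shortest path:
  1. empty(A) -> (A=0 B=6)
  2. fill(B) -> (A=0 B=8)
  3. pour(B -> A) -> (A=3 B=5)
Reached target in 3 moves.

Answer: 3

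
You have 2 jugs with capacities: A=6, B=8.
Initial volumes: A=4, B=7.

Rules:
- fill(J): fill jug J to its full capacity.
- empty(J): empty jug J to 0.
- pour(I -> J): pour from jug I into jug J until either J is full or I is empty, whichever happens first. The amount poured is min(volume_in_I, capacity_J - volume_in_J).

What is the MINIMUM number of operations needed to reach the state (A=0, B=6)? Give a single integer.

Answer: 3

Derivation:
BFS from (A=4, B=7). One shortest path:
  1. fill(A) -> (A=6 B=7)
  2. empty(B) -> (A=6 B=0)
  3. pour(A -> B) -> (A=0 B=6)
Reached target in 3 moves.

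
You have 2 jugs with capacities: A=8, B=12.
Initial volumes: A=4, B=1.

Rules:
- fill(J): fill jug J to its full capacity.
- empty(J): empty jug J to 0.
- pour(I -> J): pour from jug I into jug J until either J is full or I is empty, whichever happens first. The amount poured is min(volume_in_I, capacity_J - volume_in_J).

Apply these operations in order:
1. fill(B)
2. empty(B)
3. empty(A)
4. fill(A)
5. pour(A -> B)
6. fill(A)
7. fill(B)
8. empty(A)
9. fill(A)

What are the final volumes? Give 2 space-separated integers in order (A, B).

Answer: 8 12

Derivation:
Step 1: fill(B) -> (A=4 B=12)
Step 2: empty(B) -> (A=4 B=0)
Step 3: empty(A) -> (A=0 B=0)
Step 4: fill(A) -> (A=8 B=0)
Step 5: pour(A -> B) -> (A=0 B=8)
Step 6: fill(A) -> (A=8 B=8)
Step 7: fill(B) -> (A=8 B=12)
Step 8: empty(A) -> (A=0 B=12)
Step 9: fill(A) -> (A=8 B=12)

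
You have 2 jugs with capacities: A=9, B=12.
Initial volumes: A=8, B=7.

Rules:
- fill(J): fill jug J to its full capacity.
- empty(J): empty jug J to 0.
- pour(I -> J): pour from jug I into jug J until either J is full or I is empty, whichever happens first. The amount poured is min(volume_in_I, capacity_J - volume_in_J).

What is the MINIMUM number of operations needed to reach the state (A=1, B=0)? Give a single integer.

BFS from (A=8, B=7). One shortest path:
  1. fill(A) -> (A=9 B=7)
  2. pour(A -> B) -> (A=4 B=12)
  3. empty(B) -> (A=4 B=0)
  4. pour(A -> B) -> (A=0 B=4)
  5. fill(A) -> (A=9 B=4)
  6. pour(A -> B) -> (A=1 B=12)
  7. empty(B) -> (A=1 B=0)
Reached target in 7 moves.

Answer: 7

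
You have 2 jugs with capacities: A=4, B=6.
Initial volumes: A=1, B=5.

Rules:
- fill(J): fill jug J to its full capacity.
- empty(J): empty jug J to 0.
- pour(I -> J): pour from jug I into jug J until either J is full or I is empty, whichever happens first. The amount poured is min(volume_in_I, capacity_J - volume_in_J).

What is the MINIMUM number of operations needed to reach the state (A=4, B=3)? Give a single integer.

BFS from (A=1, B=5). One shortest path:
  1. fill(B) -> (A=1 B=6)
  2. pour(B -> A) -> (A=4 B=3)
Reached target in 2 moves.

Answer: 2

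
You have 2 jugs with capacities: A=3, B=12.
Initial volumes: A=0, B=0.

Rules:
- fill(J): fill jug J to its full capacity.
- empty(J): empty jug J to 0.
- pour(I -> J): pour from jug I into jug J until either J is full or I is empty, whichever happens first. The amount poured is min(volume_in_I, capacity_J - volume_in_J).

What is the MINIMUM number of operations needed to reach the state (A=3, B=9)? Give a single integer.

BFS from (A=0, B=0). One shortest path:
  1. fill(B) -> (A=0 B=12)
  2. pour(B -> A) -> (A=3 B=9)
Reached target in 2 moves.

Answer: 2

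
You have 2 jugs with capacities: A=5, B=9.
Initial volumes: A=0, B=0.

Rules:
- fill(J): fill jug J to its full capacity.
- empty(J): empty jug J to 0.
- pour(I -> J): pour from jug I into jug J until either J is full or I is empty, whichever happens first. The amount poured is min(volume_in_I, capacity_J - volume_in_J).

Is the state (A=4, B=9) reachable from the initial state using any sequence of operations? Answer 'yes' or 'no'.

Answer: yes

Derivation:
BFS from (A=0, B=0):
  1. fill(B) -> (A=0 B=9)
  2. pour(B -> A) -> (A=5 B=4)
  3. empty(A) -> (A=0 B=4)
  4. pour(B -> A) -> (A=4 B=0)
  5. fill(B) -> (A=4 B=9)
Target reached → yes.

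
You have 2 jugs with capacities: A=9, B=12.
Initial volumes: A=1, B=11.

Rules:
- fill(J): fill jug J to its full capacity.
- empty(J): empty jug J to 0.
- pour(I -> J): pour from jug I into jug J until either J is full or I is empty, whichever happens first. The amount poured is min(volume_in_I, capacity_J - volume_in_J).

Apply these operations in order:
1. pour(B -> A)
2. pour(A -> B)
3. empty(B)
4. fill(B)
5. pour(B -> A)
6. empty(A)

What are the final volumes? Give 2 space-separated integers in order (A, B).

Answer: 0 3

Derivation:
Step 1: pour(B -> A) -> (A=9 B=3)
Step 2: pour(A -> B) -> (A=0 B=12)
Step 3: empty(B) -> (A=0 B=0)
Step 4: fill(B) -> (A=0 B=12)
Step 5: pour(B -> A) -> (A=9 B=3)
Step 6: empty(A) -> (A=0 B=3)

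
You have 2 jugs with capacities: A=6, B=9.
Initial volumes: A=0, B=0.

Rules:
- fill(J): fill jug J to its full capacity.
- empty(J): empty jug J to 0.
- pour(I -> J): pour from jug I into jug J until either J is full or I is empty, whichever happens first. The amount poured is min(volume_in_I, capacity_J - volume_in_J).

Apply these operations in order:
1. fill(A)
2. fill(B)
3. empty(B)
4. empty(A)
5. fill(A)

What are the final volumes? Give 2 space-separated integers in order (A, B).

Step 1: fill(A) -> (A=6 B=0)
Step 2: fill(B) -> (A=6 B=9)
Step 3: empty(B) -> (A=6 B=0)
Step 4: empty(A) -> (A=0 B=0)
Step 5: fill(A) -> (A=6 B=0)

Answer: 6 0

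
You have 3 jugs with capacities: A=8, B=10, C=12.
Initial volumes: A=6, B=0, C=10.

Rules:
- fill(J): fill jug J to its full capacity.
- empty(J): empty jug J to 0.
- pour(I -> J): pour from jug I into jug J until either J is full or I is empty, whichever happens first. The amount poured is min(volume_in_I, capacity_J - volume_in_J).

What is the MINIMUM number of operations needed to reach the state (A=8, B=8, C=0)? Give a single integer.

Answer: 2

Derivation:
BFS from (A=6, B=0, C=10). One shortest path:
  1. pour(C -> A) -> (A=8 B=0 C=8)
  2. pour(C -> B) -> (A=8 B=8 C=0)
Reached target in 2 moves.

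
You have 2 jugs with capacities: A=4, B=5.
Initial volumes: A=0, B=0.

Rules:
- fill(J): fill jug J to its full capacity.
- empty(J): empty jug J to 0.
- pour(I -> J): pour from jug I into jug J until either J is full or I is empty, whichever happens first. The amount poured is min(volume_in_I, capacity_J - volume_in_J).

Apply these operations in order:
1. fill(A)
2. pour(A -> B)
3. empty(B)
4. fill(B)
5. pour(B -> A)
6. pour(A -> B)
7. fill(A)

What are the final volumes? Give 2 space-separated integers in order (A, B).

Step 1: fill(A) -> (A=4 B=0)
Step 2: pour(A -> B) -> (A=0 B=4)
Step 3: empty(B) -> (A=0 B=0)
Step 4: fill(B) -> (A=0 B=5)
Step 5: pour(B -> A) -> (A=4 B=1)
Step 6: pour(A -> B) -> (A=0 B=5)
Step 7: fill(A) -> (A=4 B=5)

Answer: 4 5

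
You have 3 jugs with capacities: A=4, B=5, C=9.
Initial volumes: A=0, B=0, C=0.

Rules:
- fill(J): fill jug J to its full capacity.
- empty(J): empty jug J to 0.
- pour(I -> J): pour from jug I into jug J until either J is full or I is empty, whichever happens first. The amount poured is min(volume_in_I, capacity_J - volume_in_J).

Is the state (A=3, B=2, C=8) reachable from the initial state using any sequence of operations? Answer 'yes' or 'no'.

BFS explored all 204 reachable states.
Reachable set includes: (0,0,0), (0,0,1), (0,0,2), (0,0,3), (0,0,4), (0,0,5), (0,0,6), (0,0,7), (0,0,8), (0,0,9), (0,1,0), (0,1,1) ...
Target (A=3, B=2, C=8) not in reachable set → no.

Answer: no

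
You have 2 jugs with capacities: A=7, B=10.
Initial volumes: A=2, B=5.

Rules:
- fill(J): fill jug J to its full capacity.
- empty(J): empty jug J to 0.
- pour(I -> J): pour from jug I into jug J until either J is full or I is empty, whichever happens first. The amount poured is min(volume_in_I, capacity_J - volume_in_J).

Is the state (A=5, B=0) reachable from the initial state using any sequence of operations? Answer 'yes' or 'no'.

Answer: yes

Derivation:
BFS from (A=2, B=5):
  1. empty(A) -> (A=0 B=5)
  2. pour(B -> A) -> (A=5 B=0)
Target reached → yes.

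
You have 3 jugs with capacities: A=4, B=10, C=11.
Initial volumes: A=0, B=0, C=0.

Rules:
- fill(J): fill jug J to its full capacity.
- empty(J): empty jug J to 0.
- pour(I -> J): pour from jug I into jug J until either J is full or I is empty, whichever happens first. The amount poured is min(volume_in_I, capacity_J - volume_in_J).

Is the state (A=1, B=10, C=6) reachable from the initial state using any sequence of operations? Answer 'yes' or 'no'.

BFS from (A=0, B=0, C=0):
  1. fill(C) -> (A=0 B=0 C=11)
  2. pour(C -> B) -> (A=0 B=10 C=1)
  3. pour(B -> A) -> (A=4 B=6 C=1)
  4. empty(A) -> (A=0 B=6 C=1)
  5. pour(C -> A) -> (A=1 B=6 C=0)
  6. pour(B -> C) -> (A=1 B=0 C=6)
  7. fill(B) -> (A=1 B=10 C=6)
Target reached → yes.

Answer: yes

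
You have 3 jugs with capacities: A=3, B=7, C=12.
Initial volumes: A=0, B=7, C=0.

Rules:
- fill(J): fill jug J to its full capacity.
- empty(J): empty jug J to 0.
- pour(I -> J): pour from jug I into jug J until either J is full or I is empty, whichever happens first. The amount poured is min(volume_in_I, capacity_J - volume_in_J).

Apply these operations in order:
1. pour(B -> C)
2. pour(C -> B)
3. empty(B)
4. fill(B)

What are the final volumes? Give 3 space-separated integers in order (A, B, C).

Answer: 0 7 0

Derivation:
Step 1: pour(B -> C) -> (A=0 B=0 C=7)
Step 2: pour(C -> B) -> (A=0 B=7 C=0)
Step 3: empty(B) -> (A=0 B=0 C=0)
Step 4: fill(B) -> (A=0 B=7 C=0)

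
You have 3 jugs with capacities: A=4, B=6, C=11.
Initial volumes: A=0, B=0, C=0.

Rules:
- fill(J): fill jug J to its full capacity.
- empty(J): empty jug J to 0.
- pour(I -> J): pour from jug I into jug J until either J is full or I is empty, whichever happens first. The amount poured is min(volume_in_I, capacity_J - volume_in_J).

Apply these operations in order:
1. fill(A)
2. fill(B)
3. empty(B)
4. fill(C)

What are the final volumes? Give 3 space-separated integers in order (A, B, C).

Step 1: fill(A) -> (A=4 B=0 C=0)
Step 2: fill(B) -> (A=4 B=6 C=0)
Step 3: empty(B) -> (A=4 B=0 C=0)
Step 4: fill(C) -> (A=4 B=0 C=11)

Answer: 4 0 11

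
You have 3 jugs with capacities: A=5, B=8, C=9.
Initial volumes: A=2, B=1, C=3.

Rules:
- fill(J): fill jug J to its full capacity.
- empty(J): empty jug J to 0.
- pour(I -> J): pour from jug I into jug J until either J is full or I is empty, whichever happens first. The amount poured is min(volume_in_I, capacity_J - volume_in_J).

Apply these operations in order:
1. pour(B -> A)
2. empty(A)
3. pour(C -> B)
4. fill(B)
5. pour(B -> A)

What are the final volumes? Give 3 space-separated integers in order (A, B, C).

Answer: 5 3 0

Derivation:
Step 1: pour(B -> A) -> (A=3 B=0 C=3)
Step 2: empty(A) -> (A=0 B=0 C=3)
Step 3: pour(C -> B) -> (A=0 B=3 C=0)
Step 4: fill(B) -> (A=0 B=8 C=0)
Step 5: pour(B -> A) -> (A=5 B=3 C=0)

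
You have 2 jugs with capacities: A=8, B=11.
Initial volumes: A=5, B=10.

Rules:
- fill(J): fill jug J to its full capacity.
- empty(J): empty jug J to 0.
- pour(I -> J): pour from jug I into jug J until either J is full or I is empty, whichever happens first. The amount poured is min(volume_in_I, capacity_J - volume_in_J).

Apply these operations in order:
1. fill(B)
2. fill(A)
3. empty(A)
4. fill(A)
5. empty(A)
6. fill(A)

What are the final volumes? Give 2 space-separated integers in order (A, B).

Answer: 8 11

Derivation:
Step 1: fill(B) -> (A=5 B=11)
Step 2: fill(A) -> (A=8 B=11)
Step 3: empty(A) -> (A=0 B=11)
Step 4: fill(A) -> (A=8 B=11)
Step 5: empty(A) -> (A=0 B=11)
Step 6: fill(A) -> (A=8 B=11)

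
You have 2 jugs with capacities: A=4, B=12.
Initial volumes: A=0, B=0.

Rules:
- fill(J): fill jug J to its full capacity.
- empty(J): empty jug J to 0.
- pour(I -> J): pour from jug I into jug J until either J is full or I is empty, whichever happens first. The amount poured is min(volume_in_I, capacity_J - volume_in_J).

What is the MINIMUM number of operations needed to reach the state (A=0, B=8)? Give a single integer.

BFS from (A=0, B=0). One shortest path:
  1. fill(B) -> (A=0 B=12)
  2. pour(B -> A) -> (A=4 B=8)
  3. empty(A) -> (A=0 B=8)
Reached target in 3 moves.

Answer: 3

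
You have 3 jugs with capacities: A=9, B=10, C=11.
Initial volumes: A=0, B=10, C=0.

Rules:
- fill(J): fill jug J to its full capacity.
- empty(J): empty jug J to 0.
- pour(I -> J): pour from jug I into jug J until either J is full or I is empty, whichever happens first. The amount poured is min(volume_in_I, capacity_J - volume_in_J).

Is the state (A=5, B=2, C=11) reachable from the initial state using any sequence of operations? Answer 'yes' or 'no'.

BFS from (A=0, B=10, C=0):
  1. fill(A) -> (A=9 B=10 C=0)
  2. pour(A -> C) -> (A=0 B=10 C=9)
  3. pour(B -> A) -> (A=9 B=1 C=9)
  4. pour(A -> C) -> (A=7 B=1 C=11)
  5. empty(C) -> (A=7 B=1 C=0)
  6. pour(A -> C) -> (A=0 B=1 C=7)
  7. pour(B -> A) -> (A=1 B=0 C=7)
  8. fill(B) -> (A=1 B=10 C=7)
  9. pour(B -> A) -> (A=9 B=2 C=7)
  10. pour(A -> C) -> (A=5 B=2 C=11)
Target reached → yes.

Answer: yes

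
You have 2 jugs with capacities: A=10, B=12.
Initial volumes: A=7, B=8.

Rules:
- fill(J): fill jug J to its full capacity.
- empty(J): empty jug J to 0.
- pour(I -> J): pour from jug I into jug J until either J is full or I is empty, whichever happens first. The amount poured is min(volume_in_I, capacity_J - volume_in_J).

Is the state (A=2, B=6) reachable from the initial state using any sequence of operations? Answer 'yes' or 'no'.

BFS explored all 45 reachable states.
Reachable set includes: (0,0), (0,1), (0,2), (0,3), (0,4), (0,5), (0,6), (0,7), (0,8), (0,9), (0,10), (0,11) ...
Target (A=2, B=6) not in reachable set → no.

Answer: no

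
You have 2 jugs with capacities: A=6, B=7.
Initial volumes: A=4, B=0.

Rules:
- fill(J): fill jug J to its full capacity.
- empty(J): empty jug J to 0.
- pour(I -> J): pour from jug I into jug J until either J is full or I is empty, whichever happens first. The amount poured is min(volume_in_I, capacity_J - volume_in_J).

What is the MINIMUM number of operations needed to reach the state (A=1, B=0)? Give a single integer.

BFS from (A=4, B=0). One shortest path:
  1. empty(A) -> (A=0 B=0)
  2. fill(B) -> (A=0 B=7)
  3. pour(B -> A) -> (A=6 B=1)
  4. empty(A) -> (A=0 B=1)
  5. pour(B -> A) -> (A=1 B=0)
Reached target in 5 moves.

Answer: 5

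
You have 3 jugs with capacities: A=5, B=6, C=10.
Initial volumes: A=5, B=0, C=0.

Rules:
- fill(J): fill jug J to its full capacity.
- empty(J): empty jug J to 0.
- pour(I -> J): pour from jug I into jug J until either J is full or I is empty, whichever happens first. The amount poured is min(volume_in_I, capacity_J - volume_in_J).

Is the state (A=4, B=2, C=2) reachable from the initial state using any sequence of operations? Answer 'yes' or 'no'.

Answer: no

Derivation:
BFS explored all 282 reachable states.
Reachable set includes: (0,0,0), (0,0,1), (0,0,2), (0,0,3), (0,0,4), (0,0,5), (0,0,6), (0,0,7), (0,0,8), (0,0,9), (0,0,10), (0,1,0) ...
Target (A=4, B=2, C=2) not in reachable set → no.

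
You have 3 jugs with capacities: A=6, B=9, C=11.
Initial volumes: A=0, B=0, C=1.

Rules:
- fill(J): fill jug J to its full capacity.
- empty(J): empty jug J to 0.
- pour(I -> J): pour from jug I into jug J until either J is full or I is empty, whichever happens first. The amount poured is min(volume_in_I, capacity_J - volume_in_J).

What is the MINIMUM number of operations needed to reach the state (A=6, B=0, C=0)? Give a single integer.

BFS from (A=0, B=0, C=1). One shortest path:
  1. fill(A) -> (A=6 B=0 C=1)
  2. empty(C) -> (A=6 B=0 C=0)
Reached target in 2 moves.

Answer: 2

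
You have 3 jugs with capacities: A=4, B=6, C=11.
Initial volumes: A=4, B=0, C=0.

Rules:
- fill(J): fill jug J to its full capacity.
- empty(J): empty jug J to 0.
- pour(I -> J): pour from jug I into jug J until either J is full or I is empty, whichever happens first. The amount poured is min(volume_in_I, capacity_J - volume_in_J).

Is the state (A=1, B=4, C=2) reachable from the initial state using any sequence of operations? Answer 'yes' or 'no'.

Answer: no

Derivation:
BFS explored all 270 reachable states.
Reachable set includes: (0,0,0), (0,0,1), (0,0,2), (0,0,3), (0,0,4), (0,0,5), (0,0,6), (0,0,7), (0,0,8), (0,0,9), (0,0,10), (0,0,11) ...
Target (A=1, B=4, C=2) not in reachable set → no.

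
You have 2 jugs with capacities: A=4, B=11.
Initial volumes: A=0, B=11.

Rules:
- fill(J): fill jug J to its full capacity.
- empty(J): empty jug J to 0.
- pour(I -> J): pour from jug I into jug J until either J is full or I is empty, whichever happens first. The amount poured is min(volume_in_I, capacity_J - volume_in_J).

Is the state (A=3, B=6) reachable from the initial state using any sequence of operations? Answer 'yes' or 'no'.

Answer: no

Derivation:
BFS explored all 30 reachable states.
Reachable set includes: (0,0), (0,1), (0,2), (0,3), (0,4), (0,5), (0,6), (0,7), (0,8), (0,9), (0,10), (0,11) ...
Target (A=3, B=6) not in reachable set → no.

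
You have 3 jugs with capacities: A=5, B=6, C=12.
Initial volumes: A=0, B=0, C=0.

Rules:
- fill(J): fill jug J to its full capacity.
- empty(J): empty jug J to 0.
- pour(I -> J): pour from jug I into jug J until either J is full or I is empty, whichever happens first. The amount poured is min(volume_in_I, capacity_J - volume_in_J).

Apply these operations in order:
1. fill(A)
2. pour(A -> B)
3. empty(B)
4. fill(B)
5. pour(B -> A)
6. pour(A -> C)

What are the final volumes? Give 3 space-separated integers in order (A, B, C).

Answer: 0 1 5

Derivation:
Step 1: fill(A) -> (A=5 B=0 C=0)
Step 2: pour(A -> B) -> (A=0 B=5 C=0)
Step 3: empty(B) -> (A=0 B=0 C=0)
Step 4: fill(B) -> (A=0 B=6 C=0)
Step 5: pour(B -> A) -> (A=5 B=1 C=0)
Step 6: pour(A -> C) -> (A=0 B=1 C=5)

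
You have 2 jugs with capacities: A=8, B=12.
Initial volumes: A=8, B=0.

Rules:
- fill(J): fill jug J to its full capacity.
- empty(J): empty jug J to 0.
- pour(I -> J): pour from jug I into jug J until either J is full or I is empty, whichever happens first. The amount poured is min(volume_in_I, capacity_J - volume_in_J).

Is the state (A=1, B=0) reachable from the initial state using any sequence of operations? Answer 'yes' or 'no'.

Answer: no

Derivation:
BFS explored all 10 reachable states.
Reachable set includes: (0,0), (0,4), (0,8), (0,12), (4,0), (4,12), (8,0), (8,4), (8,8), (8,12)
Target (A=1, B=0) not in reachable set → no.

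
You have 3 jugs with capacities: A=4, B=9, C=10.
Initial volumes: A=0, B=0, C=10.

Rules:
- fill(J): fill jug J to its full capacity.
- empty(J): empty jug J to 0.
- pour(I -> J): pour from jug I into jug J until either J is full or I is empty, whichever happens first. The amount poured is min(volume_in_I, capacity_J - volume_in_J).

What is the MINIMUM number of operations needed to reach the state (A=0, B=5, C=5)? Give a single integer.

BFS from (A=0, B=0, C=10). One shortest path:
  1. pour(C -> B) -> (A=0 B=9 C=1)
  2. pour(B -> A) -> (A=4 B=5 C=1)
  3. pour(A -> C) -> (A=0 B=5 C=5)
Reached target in 3 moves.

Answer: 3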